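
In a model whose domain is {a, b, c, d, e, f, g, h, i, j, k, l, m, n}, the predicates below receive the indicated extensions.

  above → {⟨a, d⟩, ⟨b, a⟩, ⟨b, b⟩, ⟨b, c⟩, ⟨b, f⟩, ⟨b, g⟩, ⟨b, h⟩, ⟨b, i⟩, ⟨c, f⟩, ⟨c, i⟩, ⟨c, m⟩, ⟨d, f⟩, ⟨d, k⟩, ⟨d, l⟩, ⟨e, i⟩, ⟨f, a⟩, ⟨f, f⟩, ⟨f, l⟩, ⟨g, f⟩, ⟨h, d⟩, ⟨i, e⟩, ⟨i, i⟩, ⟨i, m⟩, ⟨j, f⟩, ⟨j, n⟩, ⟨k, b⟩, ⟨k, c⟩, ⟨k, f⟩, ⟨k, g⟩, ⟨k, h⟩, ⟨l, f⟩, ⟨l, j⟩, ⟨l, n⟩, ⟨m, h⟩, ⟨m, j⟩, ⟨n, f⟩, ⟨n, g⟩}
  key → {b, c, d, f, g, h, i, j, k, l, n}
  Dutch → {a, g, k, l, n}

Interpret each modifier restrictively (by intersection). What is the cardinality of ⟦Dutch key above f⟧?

⟦above f⟧ = {x : ⟨x, f⟩ ∈ ⟦above⟧} = {b, c, d, f, g, j, k, l, n}
⟦key⟧ = {b, c, d, f, g, h, i, j, k, l, n}
… ∩ ⟦above f⟧ = {b, c, d, f, g, h, i, j, k, l, n} ∩ {b, c, d, f, g, j, k, l, n} = {b, c, d, f, g, j, k, l, n}
… ∩ ⟦Dutch⟧ = {b, c, d, f, g, j, k, l, n} ∩ {a, g, k, l, n} = {g, k, l, n}
⟦Dutch key above f⟧ = {g, k, l, n}, so the cardinality is 4.

4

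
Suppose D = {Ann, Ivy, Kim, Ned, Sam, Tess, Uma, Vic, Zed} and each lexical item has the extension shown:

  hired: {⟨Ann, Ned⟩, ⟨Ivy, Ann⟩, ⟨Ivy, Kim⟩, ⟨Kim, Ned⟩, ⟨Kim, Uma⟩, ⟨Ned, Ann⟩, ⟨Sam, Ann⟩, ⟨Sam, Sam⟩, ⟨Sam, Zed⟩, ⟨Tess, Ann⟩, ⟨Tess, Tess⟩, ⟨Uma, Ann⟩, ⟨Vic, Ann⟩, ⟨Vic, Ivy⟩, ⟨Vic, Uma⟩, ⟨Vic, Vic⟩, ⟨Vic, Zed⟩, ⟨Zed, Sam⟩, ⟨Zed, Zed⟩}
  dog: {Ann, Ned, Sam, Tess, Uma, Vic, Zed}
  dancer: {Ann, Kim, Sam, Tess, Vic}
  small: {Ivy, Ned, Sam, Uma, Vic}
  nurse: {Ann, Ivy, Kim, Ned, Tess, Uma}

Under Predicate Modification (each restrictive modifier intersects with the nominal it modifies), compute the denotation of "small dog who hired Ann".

⟦who hired Ann⟧ = {x : ⟨x, Ann⟩ ∈ ⟦hired⟧} = {Ivy, Ned, Sam, Tess, Uma, Vic}
⟦dog⟧ = {Ann, Ned, Sam, Tess, Uma, Vic, Zed}
… ∩ ⟦who hired Ann⟧ = {Ann, Ned, Sam, Tess, Uma, Vic, Zed} ∩ {Ivy, Ned, Sam, Tess, Uma, Vic} = {Ned, Sam, Tess, Uma, Vic}
… ∩ ⟦small⟧ = {Ned, Sam, Tess, Uma, Vic} ∩ {Ivy, Ned, Sam, Uma, Vic} = {Ned, Sam, Uma, Vic}
So ⟦small dog who hired Ann⟧ = {Ned, Sam, Uma, Vic}.

{Ned, Sam, Uma, Vic}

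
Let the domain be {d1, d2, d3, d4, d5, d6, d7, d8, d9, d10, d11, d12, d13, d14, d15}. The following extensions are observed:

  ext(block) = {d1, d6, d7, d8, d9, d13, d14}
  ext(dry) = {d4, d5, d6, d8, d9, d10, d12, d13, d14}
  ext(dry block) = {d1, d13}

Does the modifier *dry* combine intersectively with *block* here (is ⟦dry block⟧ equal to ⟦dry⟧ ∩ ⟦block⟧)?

no

⟦dry⟧ ∩ ⟦block⟧ = {d4, d5, d6, d8, d9, d10, d12, d13, d14} ∩ {d1, d6, d7, d8, d9, d13, d14} = {d6, d8, d9, d13, d14}
Observed ⟦dry block⟧ = {d1, d13}.
These differ, so the modifier is not intersective in this model.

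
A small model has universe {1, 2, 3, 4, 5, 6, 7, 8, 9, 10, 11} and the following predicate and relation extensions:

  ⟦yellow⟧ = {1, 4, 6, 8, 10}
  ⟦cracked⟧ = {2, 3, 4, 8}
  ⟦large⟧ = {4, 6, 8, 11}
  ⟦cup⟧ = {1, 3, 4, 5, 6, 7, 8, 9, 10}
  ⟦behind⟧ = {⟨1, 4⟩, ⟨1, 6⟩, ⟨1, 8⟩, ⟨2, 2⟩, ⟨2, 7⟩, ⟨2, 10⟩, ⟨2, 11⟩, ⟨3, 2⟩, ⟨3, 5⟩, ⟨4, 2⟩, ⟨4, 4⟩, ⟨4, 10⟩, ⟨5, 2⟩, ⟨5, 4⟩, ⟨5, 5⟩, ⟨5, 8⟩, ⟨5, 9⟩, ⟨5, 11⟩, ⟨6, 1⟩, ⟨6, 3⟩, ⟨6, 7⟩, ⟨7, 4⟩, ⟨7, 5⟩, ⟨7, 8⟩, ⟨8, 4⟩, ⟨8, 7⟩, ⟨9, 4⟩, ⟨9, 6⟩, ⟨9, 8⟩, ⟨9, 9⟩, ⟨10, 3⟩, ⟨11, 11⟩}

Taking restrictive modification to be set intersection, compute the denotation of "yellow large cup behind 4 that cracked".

⟦behind 4⟧ = {x : ⟨x, 4⟩ ∈ ⟦behind⟧} = {1, 4, 5, 7, 8, 9}
⟦that cracked⟧ = ⟦cracked⟧ = {2, 3, 4, 8}
⟦cup⟧ = {1, 3, 4, 5, 6, 7, 8, 9, 10}
… ∩ ⟦behind 4⟧ = {1, 3, 4, 5, 6, 7, 8, 9, 10} ∩ {1, 4, 5, 7, 8, 9} = {1, 4, 5, 7, 8, 9}
… ∩ ⟦that cracked⟧ = {1, 4, 5, 7, 8, 9} ∩ {2, 3, 4, 8} = {4, 8}
… ∩ ⟦yellow⟧ = {4, 8} ∩ {1, 4, 6, 8, 10} = {4, 8}
… ∩ ⟦large⟧ = {4, 8} ∩ {4, 6, 8, 11} = {4, 8}
So ⟦yellow large cup behind 4 that cracked⟧ = {4, 8}.

{4, 8}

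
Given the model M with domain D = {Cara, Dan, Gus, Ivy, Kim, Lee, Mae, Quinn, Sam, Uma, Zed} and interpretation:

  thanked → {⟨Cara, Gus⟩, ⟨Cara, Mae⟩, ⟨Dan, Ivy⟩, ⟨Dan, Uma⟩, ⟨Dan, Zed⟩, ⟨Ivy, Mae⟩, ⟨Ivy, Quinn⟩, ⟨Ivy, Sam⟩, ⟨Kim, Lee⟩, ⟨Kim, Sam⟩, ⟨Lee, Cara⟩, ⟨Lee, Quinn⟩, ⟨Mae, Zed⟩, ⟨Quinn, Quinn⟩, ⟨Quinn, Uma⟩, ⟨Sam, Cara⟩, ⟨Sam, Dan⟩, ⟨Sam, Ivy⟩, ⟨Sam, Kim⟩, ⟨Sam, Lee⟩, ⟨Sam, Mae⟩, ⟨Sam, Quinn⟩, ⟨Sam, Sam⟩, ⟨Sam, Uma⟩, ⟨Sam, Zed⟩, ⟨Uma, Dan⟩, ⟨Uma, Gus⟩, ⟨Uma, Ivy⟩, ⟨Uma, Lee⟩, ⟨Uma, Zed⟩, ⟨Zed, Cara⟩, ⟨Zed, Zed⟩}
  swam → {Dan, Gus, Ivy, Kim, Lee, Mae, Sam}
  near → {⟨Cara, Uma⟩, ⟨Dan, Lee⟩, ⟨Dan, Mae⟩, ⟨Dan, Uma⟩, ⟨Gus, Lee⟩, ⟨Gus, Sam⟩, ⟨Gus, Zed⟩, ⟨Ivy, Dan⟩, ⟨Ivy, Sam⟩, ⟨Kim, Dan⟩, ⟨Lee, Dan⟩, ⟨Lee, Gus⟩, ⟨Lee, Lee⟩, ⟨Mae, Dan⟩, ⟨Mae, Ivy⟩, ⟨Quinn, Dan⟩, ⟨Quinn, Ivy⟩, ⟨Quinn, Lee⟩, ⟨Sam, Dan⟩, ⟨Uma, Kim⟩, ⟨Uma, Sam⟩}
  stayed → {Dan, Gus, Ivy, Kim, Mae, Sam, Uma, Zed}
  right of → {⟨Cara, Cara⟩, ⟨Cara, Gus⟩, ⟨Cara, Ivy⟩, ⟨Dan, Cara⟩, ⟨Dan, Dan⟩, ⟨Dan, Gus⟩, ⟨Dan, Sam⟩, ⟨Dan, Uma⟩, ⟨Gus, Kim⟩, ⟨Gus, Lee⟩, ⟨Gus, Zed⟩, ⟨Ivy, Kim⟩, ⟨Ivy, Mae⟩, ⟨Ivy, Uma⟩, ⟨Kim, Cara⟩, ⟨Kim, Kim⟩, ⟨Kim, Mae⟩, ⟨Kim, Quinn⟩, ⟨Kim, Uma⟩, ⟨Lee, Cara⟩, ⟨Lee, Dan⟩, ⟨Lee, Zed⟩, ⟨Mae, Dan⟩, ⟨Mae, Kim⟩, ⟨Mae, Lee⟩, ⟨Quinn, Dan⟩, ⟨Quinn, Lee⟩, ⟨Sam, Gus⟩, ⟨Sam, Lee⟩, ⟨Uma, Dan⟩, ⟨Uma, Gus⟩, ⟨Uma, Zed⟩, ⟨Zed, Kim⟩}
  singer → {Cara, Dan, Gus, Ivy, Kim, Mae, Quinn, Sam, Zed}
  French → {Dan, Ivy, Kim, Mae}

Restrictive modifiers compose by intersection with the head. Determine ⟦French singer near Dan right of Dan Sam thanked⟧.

⟦near Dan⟧ = {x : ⟨x, Dan⟩ ∈ ⟦near⟧} = {Ivy, Kim, Lee, Mae, Quinn, Sam}
⟦right of Dan⟧ = {x : ⟨x, Dan⟩ ∈ ⟦right of⟧} = {Dan, Lee, Mae, Quinn, Uma}
⟦Sam thanked⟧ = {x : ⟨Sam, x⟩ ∈ ⟦thanked⟧} = {Cara, Dan, Ivy, Kim, Lee, Mae, Quinn, Sam, Uma, Zed}
⟦singer⟧ = {Cara, Dan, Gus, Ivy, Kim, Mae, Quinn, Sam, Zed}
… ∩ ⟦near Dan⟧ = {Cara, Dan, Gus, Ivy, Kim, Mae, Quinn, Sam, Zed} ∩ {Ivy, Kim, Lee, Mae, Quinn, Sam} = {Ivy, Kim, Mae, Quinn, Sam}
… ∩ ⟦right of Dan⟧ = {Ivy, Kim, Mae, Quinn, Sam} ∩ {Dan, Lee, Mae, Quinn, Uma} = {Mae, Quinn}
… ∩ ⟦Sam thanked⟧ = {Mae, Quinn} ∩ {Cara, Dan, Ivy, Kim, Lee, Mae, Quinn, Sam, Uma, Zed} = {Mae, Quinn}
… ∩ ⟦French⟧ = {Mae, Quinn} ∩ {Dan, Ivy, Kim, Mae} = {Mae}
So ⟦French singer near Dan right of Dan Sam thanked⟧ = {Mae}.

{Mae}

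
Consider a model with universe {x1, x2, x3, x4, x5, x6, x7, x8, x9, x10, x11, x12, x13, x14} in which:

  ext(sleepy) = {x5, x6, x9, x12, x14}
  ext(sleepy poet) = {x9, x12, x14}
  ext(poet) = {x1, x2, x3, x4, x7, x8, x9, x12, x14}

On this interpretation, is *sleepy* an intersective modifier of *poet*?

⟦sleepy⟧ ∩ ⟦poet⟧ = {x5, x6, x9, x12, x14} ∩ {x1, x2, x3, x4, x7, x8, x9, x12, x14} = {x9, x12, x14}
Observed ⟦sleepy poet⟧ = {x9, x12, x14}.
These coincide, so the modifier is intersective here.

yes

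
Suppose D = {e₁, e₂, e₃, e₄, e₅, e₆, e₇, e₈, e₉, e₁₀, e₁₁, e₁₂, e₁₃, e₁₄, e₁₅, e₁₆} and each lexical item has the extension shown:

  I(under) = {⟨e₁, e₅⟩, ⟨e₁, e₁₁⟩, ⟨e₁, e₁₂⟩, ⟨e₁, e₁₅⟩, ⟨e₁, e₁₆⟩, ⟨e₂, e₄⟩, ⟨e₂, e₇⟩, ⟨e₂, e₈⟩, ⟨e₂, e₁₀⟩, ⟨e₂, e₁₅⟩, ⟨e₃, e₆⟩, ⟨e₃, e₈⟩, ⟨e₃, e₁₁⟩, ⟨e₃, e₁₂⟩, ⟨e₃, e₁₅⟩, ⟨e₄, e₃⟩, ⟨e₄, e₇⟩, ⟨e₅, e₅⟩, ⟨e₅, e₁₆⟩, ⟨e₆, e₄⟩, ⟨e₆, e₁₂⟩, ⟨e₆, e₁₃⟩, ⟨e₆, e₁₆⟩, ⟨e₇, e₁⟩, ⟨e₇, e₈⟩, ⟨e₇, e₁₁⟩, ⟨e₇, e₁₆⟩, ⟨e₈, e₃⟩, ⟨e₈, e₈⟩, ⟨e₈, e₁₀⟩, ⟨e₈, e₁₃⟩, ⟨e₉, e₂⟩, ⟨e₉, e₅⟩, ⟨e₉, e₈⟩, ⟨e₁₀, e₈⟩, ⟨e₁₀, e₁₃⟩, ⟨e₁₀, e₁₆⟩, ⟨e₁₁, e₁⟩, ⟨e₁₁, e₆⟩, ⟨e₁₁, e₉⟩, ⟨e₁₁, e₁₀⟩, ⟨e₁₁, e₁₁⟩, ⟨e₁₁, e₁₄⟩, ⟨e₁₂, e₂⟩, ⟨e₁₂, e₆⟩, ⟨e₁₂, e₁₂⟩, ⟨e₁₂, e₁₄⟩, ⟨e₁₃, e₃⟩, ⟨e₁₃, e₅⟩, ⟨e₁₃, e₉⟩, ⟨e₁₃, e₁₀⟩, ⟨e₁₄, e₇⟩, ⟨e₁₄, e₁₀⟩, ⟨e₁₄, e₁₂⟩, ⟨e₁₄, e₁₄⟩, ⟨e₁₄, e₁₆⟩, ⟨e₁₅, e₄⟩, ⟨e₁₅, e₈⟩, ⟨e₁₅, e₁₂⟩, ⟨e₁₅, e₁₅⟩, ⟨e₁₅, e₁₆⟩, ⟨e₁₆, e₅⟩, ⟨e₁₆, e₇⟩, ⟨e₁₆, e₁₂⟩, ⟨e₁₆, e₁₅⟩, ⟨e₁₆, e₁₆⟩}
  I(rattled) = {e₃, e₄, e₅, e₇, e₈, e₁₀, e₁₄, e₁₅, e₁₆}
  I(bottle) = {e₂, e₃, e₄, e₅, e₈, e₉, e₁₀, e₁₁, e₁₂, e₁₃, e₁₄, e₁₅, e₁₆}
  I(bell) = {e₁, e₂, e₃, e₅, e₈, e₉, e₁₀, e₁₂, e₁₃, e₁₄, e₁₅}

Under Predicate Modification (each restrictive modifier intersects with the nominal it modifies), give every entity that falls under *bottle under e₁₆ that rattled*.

{e₅, e₁₀, e₁₄, e₁₅, e₁₆}

⟦under e₁₆⟧ = {x : ⟨x, e₁₆⟩ ∈ ⟦under⟧} = {e₁, e₅, e₆, e₇, e₁₀, e₁₄, e₁₅, e₁₆}
⟦that rattled⟧ = ⟦rattled⟧ = {e₃, e₄, e₅, e₇, e₈, e₁₀, e₁₄, e₁₅, e₁₆}
⟦bottle⟧ = {e₂, e₃, e₄, e₅, e₈, e₉, e₁₀, e₁₁, e₁₂, e₁₃, e₁₄, e₁₅, e₁₆}
… ∩ ⟦under e₁₆⟧ = {e₂, e₃, e₄, e₅, e₈, e₉, e₁₀, e₁₁, e₁₂, e₁₃, e₁₄, e₁₅, e₁₆} ∩ {e₁, e₅, e₆, e₇, e₁₀, e₁₄, e₁₅, e₁₆} = {e₅, e₁₀, e₁₄, e₁₅, e₁₆}
… ∩ ⟦that rattled⟧ = {e₅, e₁₀, e₁₄, e₁₅, e₁₆} ∩ {e₃, e₄, e₅, e₇, e₈, e₁₀, e₁₄, e₁₅, e₁₆} = {e₅, e₁₀, e₁₄, e₁₅, e₁₆}
So ⟦bottle under e₁₆ that rattled⟧ = {e₅, e₁₀, e₁₄, e₁₅, e₁₆}.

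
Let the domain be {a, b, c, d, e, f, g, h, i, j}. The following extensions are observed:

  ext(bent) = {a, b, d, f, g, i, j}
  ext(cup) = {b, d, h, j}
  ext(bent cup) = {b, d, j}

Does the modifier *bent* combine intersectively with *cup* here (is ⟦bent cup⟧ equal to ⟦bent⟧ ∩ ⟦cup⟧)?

yes

⟦bent⟧ ∩ ⟦cup⟧ = {a, b, d, f, g, i, j} ∩ {b, d, h, j} = {b, d, j}
Observed ⟦bent cup⟧ = {b, d, j}.
These coincide, so the modifier is intersective here.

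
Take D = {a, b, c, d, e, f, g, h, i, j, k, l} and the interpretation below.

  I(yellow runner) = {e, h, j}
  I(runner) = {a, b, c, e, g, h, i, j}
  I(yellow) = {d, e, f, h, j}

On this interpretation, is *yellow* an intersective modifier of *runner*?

yes

⟦yellow⟧ ∩ ⟦runner⟧ = {d, e, f, h, j} ∩ {a, b, c, e, g, h, i, j} = {e, h, j}
Observed ⟦yellow runner⟧ = {e, h, j}.
These coincide, so the modifier is intersective here.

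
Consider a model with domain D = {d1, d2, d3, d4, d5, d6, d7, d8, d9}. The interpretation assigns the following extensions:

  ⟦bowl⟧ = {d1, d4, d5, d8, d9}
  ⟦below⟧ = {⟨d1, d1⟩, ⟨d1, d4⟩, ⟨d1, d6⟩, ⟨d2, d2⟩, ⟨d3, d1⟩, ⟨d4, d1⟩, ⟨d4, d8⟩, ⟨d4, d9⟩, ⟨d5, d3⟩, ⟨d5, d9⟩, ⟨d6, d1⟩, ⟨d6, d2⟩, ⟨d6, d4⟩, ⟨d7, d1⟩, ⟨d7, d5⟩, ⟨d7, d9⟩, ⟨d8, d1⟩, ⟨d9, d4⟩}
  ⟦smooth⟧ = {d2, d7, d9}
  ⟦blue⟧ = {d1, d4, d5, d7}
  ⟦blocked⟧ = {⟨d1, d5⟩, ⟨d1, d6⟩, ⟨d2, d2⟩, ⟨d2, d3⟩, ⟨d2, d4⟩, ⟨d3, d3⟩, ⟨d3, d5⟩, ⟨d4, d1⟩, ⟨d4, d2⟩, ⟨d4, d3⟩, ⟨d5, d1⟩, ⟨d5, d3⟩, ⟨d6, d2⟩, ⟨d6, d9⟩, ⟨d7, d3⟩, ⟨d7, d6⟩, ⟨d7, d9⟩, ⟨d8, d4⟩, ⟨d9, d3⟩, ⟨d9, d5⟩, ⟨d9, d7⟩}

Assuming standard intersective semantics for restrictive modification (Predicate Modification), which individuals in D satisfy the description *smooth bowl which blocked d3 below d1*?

⟦which blocked d3⟧ = {x : ⟨x, d3⟩ ∈ ⟦blocked⟧} = {d2, d3, d4, d5, d7, d9}
⟦below d1⟧ = {x : ⟨x, d1⟩ ∈ ⟦below⟧} = {d1, d3, d4, d6, d7, d8}
⟦bowl⟧ = {d1, d4, d5, d8, d9}
… ∩ ⟦which blocked d3⟧ = {d1, d4, d5, d8, d9} ∩ {d2, d3, d4, d5, d7, d9} = {d4, d5, d9}
… ∩ ⟦below d1⟧ = {d4, d5, d9} ∩ {d1, d3, d4, d6, d7, d8} = {d4}
… ∩ ⟦smooth⟧ = {d4} ∩ {d2, d7, d9} = ∅
So ⟦smooth bowl which blocked d3 below d1⟧ = { }.

{ }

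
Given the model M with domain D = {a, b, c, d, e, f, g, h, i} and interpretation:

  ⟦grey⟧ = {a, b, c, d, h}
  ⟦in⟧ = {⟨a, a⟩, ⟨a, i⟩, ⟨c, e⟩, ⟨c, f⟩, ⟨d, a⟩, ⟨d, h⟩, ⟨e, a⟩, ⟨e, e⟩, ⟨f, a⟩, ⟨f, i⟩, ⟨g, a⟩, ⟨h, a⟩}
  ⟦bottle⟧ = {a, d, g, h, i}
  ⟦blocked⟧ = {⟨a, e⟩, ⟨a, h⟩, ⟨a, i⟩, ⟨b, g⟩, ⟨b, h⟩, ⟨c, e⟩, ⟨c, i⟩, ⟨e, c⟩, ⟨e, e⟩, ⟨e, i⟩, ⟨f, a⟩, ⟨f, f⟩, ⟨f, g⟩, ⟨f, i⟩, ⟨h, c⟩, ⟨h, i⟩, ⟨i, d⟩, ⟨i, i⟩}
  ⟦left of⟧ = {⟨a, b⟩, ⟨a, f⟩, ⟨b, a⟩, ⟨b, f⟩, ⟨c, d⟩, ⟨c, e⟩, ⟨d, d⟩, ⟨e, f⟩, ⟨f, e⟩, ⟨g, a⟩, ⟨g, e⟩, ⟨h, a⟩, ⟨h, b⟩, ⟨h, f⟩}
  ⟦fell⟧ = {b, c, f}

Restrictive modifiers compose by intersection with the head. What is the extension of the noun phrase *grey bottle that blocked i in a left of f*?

⟦that blocked i⟧ = {x : ⟨x, i⟩ ∈ ⟦blocked⟧} = {a, c, e, f, h, i}
⟦in a⟧ = {x : ⟨x, a⟩ ∈ ⟦in⟧} = {a, d, e, f, g, h}
⟦left of f⟧ = {x : ⟨x, f⟩ ∈ ⟦left of⟧} = {a, b, e, h}
⟦bottle⟧ = {a, d, g, h, i}
… ∩ ⟦that blocked i⟧ = {a, d, g, h, i} ∩ {a, c, e, f, h, i} = {a, h, i}
… ∩ ⟦in a⟧ = {a, h, i} ∩ {a, d, e, f, g, h} = {a, h}
… ∩ ⟦left of f⟧ = {a, h} ∩ {a, b, e, h} = {a, h}
… ∩ ⟦grey⟧ = {a, h} ∩ {a, b, c, d, h} = {a, h}
So ⟦grey bottle that blocked i in a left of f⟧ = {a, h}.

{a, h}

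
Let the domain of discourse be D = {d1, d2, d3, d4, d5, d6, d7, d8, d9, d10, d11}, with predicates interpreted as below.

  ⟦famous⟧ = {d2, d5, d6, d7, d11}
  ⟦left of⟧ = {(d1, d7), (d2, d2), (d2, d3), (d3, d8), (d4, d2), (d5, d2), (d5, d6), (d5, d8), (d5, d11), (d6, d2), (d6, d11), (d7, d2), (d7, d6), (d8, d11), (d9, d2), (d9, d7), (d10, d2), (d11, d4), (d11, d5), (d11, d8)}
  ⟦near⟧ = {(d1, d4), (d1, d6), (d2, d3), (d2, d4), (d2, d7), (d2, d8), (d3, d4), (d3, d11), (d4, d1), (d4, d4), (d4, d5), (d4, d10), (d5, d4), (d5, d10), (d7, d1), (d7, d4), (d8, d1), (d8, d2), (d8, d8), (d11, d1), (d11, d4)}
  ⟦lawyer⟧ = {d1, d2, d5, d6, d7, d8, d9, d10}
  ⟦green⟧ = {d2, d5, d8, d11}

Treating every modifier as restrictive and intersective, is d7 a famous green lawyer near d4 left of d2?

⟦near d4⟧ = {x : ⟨x, d4⟩ ∈ ⟦near⟧} = {d1, d2, d3, d4, d5, d7, d11}
⟦left of d2⟧ = {x : ⟨x, d2⟩ ∈ ⟦left of⟧} = {d2, d4, d5, d6, d7, d9, d10}
⟦lawyer⟧ = {d1, d2, d5, d6, d7, d8, d9, d10}
… ∩ ⟦near d4⟧ = {d1, d2, d5, d6, d7, d8, d9, d10} ∩ {d1, d2, d3, d4, d5, d7, d11} = {d1, d2, d5, d7}
… ∩ ⟦left of d2⟧ = {d1, d2, d5, d7} ∩ {d2, d4, d5, d6, d7, d9, d10} = {d2, d5, d7}
… ∩ ⟦famous⟧ = {d2, d5, d7} ∩ {d2, d5, d6, d7, d11} = {d2, d5, d7}
… ∩ ⟦green⟧ = {d2, d5, d7} ∩ {d2, d5, d8, d11} = {d2, d5}
⟦famous green lawyer near d4 left of d2⟧ = {d2, d5}; d7 ∉ this set.

no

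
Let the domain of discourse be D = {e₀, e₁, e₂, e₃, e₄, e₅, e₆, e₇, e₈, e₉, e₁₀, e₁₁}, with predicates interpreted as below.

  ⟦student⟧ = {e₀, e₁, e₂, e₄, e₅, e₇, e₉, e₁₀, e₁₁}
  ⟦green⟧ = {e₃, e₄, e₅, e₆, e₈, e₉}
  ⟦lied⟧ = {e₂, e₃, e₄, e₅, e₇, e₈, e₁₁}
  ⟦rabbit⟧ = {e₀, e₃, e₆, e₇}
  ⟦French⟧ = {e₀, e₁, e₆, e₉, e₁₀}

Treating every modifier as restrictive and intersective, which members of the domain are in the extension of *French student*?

⟦student⟧ = {e₀, e₁, e₂, e₄, e₅, e₇, e₉, e₁₀, e₁₁}
… ∩ ⟦French⟧ = {e₀, e₁, e₂, e₄, e₅, e₇, e₉, e₁₀, e₁₁} ∩ {e₀, e₁, e₆, e₉, e₁₀} = {e₀, e₁, e₉, e₁₀}
So ⟦French student⟧ = {e₀, e₁, e₉, e₁₀}.

{e₀, e₁, e₉, e₁₀}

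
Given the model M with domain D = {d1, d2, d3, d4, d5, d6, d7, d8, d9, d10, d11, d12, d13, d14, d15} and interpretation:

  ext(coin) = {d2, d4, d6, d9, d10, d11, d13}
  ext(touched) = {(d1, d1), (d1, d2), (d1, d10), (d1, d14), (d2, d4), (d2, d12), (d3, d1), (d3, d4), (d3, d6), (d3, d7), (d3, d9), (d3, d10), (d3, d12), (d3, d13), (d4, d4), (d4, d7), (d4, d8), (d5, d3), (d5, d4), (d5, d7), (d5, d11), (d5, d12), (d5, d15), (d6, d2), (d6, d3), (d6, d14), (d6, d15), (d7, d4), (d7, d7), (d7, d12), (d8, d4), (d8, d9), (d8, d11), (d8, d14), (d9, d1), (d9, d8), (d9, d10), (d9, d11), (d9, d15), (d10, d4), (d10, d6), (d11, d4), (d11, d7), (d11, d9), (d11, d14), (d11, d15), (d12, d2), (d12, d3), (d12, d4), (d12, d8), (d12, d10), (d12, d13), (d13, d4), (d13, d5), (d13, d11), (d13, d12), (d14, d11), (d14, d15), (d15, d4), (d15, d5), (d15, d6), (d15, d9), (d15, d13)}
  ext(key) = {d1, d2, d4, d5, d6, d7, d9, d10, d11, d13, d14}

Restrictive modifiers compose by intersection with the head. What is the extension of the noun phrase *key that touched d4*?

{d2, d4, d5, d7, d10, d11, d13}

⟦that touched d4⟧ = {x : ⟨x, d4⟩ ∈ ⟦touched⟧} = {d2, d3, d4, d5, d7, d8, d10, d11, d12, d13, d15}
⟦key⟧ = {d1, d2, d4, d5, d6, d7, d9, d10, d11, d13, d14}
… ∩ ⟦that touched d4⟧ = {d1, d2, d4, d5, d6, d7, d9, d10, d11, d13, d14} ∩ {d2, d3, d4, d5, d7, d8, d10, d11, d12, d13, d15} = {d2, d4, d5, d7, d10, d11, d13}
So ⟦key that touched d4⟧ = {d2, d4, d5, d7, d10, d11, d13}.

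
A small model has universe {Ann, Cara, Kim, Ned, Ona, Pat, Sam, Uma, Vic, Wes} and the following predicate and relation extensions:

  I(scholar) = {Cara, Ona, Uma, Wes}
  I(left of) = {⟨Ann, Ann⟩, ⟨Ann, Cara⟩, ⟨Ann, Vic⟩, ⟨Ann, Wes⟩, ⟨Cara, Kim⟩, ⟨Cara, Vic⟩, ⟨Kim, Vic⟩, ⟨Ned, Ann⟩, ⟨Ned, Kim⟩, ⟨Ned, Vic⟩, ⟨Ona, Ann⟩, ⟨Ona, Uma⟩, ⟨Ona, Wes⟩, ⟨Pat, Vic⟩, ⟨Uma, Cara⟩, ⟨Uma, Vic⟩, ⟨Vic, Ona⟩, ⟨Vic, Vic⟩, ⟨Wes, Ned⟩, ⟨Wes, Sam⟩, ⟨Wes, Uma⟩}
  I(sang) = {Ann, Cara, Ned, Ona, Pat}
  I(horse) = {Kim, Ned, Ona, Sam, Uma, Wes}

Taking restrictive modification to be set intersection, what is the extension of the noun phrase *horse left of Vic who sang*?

⟦left of Vic⟧ = {x : ⟨x, Vic⟩ ∈ ⟦left of⟧} = {Ann, Cara, Kim, Ned, Pat, Uma, Vic}
⟦who sang⟧ = ⟦sang⟧ = {Ann, Cara, Ned, Ona, Pat}
⟦horse⟧ = {Kim, Ned, Ona, Sam, Uma, Wes}
… ∩ ⟦left of Vic⟧ = {Kim, Ned, Ona, Sam, Uma, Wes} ∩ {Ann, Cara, Kim, Ned, Pat, Uma, Vic} = {Kim, Ned, Uma}
… ∩ ⟦who sang⟧ = {Kim, Ned, Uma} ∩ {Ann, Cara, Ned, Ona, Pat} = {Ned}
So ⟦horse left of Vic who sang⟧ = {Ned}.

{Ned}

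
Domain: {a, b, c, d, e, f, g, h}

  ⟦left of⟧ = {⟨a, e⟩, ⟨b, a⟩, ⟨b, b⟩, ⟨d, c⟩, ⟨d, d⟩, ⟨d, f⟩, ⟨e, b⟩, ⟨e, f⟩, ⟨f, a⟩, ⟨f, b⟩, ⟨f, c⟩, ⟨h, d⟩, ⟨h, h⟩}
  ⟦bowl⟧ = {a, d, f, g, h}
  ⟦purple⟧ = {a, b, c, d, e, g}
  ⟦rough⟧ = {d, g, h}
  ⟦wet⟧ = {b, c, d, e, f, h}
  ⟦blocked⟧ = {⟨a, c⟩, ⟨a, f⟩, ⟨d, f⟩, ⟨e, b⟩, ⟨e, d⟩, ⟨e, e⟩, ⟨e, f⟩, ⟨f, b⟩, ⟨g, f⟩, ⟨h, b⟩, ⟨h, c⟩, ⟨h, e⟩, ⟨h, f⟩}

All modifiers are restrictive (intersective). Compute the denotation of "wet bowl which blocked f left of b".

⟦which blocked f⟧ = {x : ⟨x, f⟩ ∈ ⟦blocked⟧} = {a, d, e, g, h}
⟦left of b⟧ = {x : ⟨x, b⟩ ∈ ⟦left of⟧} = {b, e, f}
⟦bowl⟧ = {a, d, f, g, h}
… ∩ ⟦which blocked f⟧ = {a, d, f, g, h} ∩ {a, d, e, g, h} = {a, d, g, h}
… ∩ ⟦left of b⟧ = {a, d, g, h} ∩ {b, e, f} = ∅
… ∩ ⟦wet⟧ = ∅ ∩ {b, c, d, e, f, h} = ∅
So ⟦wet bowl which blocked f left of b⟧ = {}.

{}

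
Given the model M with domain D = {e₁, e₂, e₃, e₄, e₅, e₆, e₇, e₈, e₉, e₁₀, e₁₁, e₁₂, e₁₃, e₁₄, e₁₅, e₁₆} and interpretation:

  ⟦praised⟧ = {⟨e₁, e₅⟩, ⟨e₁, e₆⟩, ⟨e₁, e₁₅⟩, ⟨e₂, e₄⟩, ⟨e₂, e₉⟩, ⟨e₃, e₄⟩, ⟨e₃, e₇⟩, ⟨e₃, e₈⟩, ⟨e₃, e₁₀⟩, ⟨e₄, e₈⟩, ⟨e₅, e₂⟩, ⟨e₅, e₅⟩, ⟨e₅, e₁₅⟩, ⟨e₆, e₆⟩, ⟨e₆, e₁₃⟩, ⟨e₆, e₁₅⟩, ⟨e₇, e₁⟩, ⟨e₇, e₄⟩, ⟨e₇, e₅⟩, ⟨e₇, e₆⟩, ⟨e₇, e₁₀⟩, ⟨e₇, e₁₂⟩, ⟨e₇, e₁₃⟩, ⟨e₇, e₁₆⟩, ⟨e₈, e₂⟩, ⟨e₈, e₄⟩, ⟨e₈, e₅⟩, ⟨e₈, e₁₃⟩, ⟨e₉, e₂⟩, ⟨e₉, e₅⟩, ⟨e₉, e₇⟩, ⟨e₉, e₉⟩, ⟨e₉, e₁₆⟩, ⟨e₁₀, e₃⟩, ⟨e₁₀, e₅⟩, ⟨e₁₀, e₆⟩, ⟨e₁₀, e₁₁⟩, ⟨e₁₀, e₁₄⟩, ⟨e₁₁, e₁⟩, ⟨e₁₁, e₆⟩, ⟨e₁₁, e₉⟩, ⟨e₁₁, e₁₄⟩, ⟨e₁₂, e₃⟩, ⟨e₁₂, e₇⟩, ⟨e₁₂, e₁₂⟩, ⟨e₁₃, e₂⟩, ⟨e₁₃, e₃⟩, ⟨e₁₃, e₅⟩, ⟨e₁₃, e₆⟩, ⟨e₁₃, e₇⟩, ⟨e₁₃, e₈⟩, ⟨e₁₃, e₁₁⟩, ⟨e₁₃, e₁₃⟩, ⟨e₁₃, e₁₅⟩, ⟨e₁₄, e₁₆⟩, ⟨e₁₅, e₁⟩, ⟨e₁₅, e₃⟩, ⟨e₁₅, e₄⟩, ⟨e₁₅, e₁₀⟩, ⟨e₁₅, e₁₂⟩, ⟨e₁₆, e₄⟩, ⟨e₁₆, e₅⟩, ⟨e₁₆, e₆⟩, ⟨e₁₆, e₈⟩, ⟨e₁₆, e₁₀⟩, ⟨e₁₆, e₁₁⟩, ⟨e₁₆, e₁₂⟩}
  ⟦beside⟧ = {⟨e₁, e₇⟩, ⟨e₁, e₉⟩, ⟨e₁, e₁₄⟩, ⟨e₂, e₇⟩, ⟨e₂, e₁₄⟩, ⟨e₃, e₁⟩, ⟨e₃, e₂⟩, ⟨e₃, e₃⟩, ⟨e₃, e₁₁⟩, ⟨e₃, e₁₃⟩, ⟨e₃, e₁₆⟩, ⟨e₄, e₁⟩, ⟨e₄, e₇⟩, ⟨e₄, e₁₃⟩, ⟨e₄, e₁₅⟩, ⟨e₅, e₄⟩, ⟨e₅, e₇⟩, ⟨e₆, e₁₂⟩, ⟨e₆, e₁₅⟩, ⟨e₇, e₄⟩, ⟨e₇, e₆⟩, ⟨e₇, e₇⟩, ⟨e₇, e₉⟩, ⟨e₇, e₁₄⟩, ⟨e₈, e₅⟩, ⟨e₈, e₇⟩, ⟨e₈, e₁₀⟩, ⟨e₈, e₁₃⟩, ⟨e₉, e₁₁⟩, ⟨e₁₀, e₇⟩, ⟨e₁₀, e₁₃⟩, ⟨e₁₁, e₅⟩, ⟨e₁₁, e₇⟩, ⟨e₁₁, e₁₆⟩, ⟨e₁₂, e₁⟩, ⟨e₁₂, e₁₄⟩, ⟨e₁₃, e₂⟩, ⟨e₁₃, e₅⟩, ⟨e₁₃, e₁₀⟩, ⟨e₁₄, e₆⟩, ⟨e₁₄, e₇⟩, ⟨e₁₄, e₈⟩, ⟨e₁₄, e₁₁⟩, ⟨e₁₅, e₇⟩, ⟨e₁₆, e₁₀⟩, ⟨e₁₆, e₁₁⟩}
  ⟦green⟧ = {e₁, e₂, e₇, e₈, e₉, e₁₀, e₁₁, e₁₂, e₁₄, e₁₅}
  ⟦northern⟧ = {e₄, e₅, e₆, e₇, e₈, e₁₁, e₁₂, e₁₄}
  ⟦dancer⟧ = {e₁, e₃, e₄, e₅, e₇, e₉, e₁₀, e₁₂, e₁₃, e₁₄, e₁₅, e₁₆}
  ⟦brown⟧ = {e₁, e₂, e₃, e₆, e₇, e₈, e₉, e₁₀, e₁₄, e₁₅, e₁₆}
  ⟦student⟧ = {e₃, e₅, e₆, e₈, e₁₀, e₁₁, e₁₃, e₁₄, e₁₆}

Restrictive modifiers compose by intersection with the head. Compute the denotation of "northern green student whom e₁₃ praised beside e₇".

⟦whom e₁₃ praised⟧ = {x : ⟨e₁₃, x⟩ ∈ ⟦praised⟧} = {e₂, e₃, e₅, e₆, e₇, e₈, e₁₁, e₁₃, e₁₅}
⟦beside e₇⟧ = {x : ⟨x, e₇⟩ ∈ ⟦beside⟧} = {e₁, e₂, e₄, e₅, e₇, e₈, e₁₀, e₁₁, e₁₄, e₁₅}
⟦student⟧ = {e₃, e₅, e₆, e₈, e₁₀, e₁₁, e₁₃, e₁₄, e₁₆}
… ∩ ⟦whom e₁₃ praised⟧ = {e₃, e₅, e₆, e₈, e₁₀, e₁₁, e₁₃, e₁₄, e₁₆} ∩ {e₂, e₃, e₅, e₆, e₇, e₈, e₁₁, e₁₃, e₁₅} = {e₃, e₅, e₆, e₈, e₁₁, e₁₃}
… ∩ ⟦beside e₇⟧ = {e₃, e₅, e₆, e₈, e₁₁, e₁₃} ∩ {e₁, e₂, e₄, e₅, e₇, e₈, e₁₀, e₁₁, e₁₄, e₁₅} = {e₅, e₈, e₁₁}
… ∩ ⟦northern⟧ = {e₅, e₈, e₁₁} ∩ {e₄, e₅, e₆, e₇, e₈, e₁₁, e₁₂, e₁₄} = {e₅, e₈, e₁₁}
… ∩ ⟦green⟧ = {e₅, e₈, e₁₁} ∩ {e₁, e₂, e₇, e₈, e₉, e₁₀, e₁₁, e₁₂, e₁₄, e₁₅} = {e₈, e₁₁}
So ⟦northern green student whom e₁₃ praised beside e₇⟧ = {e₈, e₁₁}.

{e₈, e₁₁}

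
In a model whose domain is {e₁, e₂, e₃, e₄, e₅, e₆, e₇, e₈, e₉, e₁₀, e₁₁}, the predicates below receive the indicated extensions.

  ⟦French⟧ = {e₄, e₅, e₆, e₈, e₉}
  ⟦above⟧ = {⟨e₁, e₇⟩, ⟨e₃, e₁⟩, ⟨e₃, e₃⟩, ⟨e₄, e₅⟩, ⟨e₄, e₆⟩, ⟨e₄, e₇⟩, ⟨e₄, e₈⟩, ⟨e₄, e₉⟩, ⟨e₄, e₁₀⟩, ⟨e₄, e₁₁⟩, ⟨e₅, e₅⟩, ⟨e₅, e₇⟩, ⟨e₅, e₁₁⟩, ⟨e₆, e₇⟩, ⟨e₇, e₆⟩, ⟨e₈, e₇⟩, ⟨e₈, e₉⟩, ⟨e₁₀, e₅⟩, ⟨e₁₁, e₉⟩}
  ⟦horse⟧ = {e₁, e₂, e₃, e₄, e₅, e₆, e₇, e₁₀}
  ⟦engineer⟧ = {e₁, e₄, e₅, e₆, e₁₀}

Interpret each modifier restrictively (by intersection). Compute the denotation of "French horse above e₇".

{e₄, e₅, e₆}

⟦above e₇⟧ = {x : ⟨x, e₇⟩ ∈ ⟦above⟧} = {e₁, e₄, e₅, e₆, e₈}
⟦horse⟧ = {e₁, e₂, e₃, e₄, e₅, e₆, e₇, e₁₀}
… ∩ ⟦above e₇⟧ = {e₁, e₂, e₃, e₄, e₅, e₆, e₇, e₁₀} ∩ {e₁, e₄, e₅, e₆, e₈} = {e₁, e₄, e₅, e₆}
… ∩ ⟦French⟧ = {e₁, e₄, e₅, e₆} ∩ {e₄, e₅, e₆, e₈, e₉} = {e₄, e₅, e₆}
So ⟦French horse above e₇⟧ = {e₄, e₅, e₆}.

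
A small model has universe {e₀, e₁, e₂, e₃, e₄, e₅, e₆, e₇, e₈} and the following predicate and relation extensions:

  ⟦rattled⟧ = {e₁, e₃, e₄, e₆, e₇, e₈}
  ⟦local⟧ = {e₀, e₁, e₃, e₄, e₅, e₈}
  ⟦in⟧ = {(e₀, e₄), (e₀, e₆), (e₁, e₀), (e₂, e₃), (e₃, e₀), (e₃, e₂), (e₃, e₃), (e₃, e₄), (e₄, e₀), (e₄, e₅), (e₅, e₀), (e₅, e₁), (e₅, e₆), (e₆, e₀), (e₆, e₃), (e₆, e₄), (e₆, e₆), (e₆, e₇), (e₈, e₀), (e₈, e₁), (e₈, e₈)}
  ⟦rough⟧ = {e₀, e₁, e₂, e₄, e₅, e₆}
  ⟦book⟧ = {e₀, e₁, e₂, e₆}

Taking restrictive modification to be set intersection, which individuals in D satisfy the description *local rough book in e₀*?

⟦in e₀⟧ = {x : ⟨x, e₀⟩ ∈ ⟦in⟧} = {e₁, e₃, e₄, e₅, e₆, e₈}
⟦book⟧ = {e₀, e₁, e₂, e₆}
… ∩ ⟦in e₀⟧ = {e₀, e₁, e₂, e₆} ∩ {e₁, e₃, e₄, e₅, e₆, e₈} = {e₁, e₆}
… ∩ ⟦local⟧ = {e₁, e₆} ∩ {e₀, e₁, e₃, e₄, e₅, e₈} = {e₁}
… ∩ ⟦rough⟧ = {e₁} ∩ {e₀, e₁, e₂, e₄, e₅, e₆} = {e₁}
So ⟦local rough book in e₀⟧ = {e₁}.

{e₁}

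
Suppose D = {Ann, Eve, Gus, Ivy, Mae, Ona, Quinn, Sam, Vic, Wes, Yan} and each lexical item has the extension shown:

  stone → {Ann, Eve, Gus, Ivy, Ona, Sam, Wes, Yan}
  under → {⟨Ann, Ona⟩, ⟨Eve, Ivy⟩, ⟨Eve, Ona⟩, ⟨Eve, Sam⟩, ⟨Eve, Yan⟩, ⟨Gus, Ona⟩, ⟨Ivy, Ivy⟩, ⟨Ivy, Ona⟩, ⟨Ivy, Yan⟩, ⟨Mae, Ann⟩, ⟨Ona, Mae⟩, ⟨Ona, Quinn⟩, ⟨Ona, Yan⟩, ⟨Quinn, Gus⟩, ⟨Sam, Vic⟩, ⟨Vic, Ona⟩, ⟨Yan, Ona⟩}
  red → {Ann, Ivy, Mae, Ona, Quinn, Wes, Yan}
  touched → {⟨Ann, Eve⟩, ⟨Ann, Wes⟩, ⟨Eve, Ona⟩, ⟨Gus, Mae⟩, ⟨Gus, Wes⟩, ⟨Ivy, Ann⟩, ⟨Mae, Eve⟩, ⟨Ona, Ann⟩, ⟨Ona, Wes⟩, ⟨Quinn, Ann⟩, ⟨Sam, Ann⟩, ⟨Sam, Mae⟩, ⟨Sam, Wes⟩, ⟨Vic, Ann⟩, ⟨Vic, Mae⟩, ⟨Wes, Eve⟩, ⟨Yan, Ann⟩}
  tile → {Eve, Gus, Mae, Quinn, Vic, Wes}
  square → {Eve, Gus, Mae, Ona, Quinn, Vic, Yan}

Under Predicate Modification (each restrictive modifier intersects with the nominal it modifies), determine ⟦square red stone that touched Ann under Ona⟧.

{Yan}

⟦that touched Ann⟧ = {x : ⟨x, Ann⟩ ∈ ⟦touched⟧} = {Ivy, Ona, Quinn, Sam, Vic, Yan}
⟦under Ona⟧ = {x : ⟨x, Ona⟩ ∈ ⟦under⟧} = {Ann, Eve, Gus, Ivy, Vic, Yan}
⟦stone⟧ = {Ann, Eve, Gus, Ivy, Ona, Sam, Wes, Yan}
… ∩ ⟦that touched Ann⟧ = {Ann, Eve, Gus, Ivy, Ona, Sam, Wes, Yan} ∩ {Ivy, Ona, Quinn, Sam, Vic, Yan} = {Ivy, Ona, Sam, Yan}
… ∩ ⟦under Ona⟧ = {Ivy, Ona, Sam, Yan} ∩ {Ann, Eve, Gus, Ivy, Vic, Yan} = {Ivy, Yan}
… ∩ ⟦square⟧ = {Ivy, Yan} ∩ {Eve, Gus, Mae, Ona, Quinn, Vic, Yan} = {Yan}
… ∩ ⟦red⟧ = {Yan} ∩ {Ann, Ivy, Mae, Ona, Quinn, Wes, Yan} = {Yan}
So ⟦square red stone that touched Ann under Ona⟧ = {Yan}.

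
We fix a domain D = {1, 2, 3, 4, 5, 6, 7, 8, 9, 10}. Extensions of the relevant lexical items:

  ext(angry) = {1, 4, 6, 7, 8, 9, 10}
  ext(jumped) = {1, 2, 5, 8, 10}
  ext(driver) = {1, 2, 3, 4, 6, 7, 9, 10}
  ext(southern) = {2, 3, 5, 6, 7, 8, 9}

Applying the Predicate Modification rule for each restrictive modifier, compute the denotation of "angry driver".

⟦driver⟧ = {1, 2, 3, 4, 6, 7, 9, 10}
… ∩ ⟦angry⟧ = {1, 2, 3, 4, 6, 7, 9, 10} ∩ {1, 4, 6, 7, 8, 9, 10} = {1, 4, 6, 7, 9, 10}
So ⟦angry driver⟧ = {1, 4, 6, 7, 9, 10}.

{1, 4, 6, 7, 9, 10}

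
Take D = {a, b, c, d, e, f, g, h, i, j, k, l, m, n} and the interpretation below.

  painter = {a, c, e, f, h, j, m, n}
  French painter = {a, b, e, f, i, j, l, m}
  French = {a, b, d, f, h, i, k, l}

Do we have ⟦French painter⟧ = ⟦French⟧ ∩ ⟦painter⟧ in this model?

⟦French⟧ ∩ ⟦painter⟧ = {a, b, d, f, h, i, k, l} ∩ {a, c, e, f, h, j, m, n} = {a, f, h}
Observed ⟦French painter⟧ = {a, b, e, f, i, j, l, m}.
These differ, so the modifier is not intersective in this model.

no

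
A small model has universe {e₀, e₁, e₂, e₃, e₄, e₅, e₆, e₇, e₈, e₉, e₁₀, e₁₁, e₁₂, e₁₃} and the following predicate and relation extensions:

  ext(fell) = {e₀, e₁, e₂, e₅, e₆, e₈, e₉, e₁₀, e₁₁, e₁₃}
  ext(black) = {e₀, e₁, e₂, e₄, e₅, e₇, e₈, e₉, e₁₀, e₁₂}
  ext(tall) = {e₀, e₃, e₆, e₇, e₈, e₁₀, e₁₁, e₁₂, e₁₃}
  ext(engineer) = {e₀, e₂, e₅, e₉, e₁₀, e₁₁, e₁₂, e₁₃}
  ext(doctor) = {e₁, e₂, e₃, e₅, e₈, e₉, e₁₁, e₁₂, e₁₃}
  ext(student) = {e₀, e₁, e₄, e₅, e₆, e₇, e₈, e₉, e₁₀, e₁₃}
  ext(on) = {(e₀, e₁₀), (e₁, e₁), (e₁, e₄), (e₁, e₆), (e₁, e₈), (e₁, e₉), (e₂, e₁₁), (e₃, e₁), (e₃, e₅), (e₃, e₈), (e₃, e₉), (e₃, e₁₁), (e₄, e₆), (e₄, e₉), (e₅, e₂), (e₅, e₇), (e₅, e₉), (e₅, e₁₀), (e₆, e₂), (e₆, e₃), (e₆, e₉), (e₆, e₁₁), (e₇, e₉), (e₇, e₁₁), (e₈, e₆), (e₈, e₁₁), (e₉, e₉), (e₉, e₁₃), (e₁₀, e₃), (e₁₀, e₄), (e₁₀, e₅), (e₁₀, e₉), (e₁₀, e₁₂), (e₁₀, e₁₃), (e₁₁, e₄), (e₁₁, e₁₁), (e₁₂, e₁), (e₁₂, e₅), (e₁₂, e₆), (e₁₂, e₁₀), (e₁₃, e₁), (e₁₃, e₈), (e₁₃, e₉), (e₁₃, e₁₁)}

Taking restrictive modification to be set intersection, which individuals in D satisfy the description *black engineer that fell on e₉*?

{e₅, e₉, e₁₀}

⟦that fell⟧ = ⟦fell⟧ = {e₀, e₁, e₂, e₅, e₆, e₈, e₉, e₁₀, e₁₁, e₁₃}
⟦on e₉⟧ = {x : ⟨x, e₉⟩ ∈ ⟦on⟧} = {e₁, e₃, e₄, e₅, e₆, e₇, e₉, e₁₀, e₁₃}
⟦engineer⟧ = {e₀, e₂, e₅, e₉, e₁₀, e₁₁, e₁₂, e₁₃}
… ∩ ⟦that fell⟧ = {e₀, e₂, e₅, e₉, e₁₀, e₁₁, e₁₂, e₁₃} ∩ {e₀, e₁, e₂, e₅, e₆, e₈, e₉, e₁₀, e₁₁, e₁₃} = {e₀, e₂, e₅, e₉, e₁₀, e₁₁, e₁₃}
… ∩ ⟦on e₉⟧ = {e₀, e₂, e₅, e₉, e₁₀, e₁₁, e₁₃} ∩ {e₁, e₃, e₄, e₅, e₆, e₇, e₉, e₁₀, e₁₃} = {e₅, e₉, e₁₀, e₁₃}
… ∩ ⟦black⟧ = {e₅, e₉, e₁₀, e₁₃} ∩ {e₀, e₁, e₂, e₄, e₅, e₇, e₈, e₉, e₁₀, e₁₂} = {e₅, e₉, e₁₀}
So ⟦black engineer that fell on e₉⟧ = {e₅, e₉, e₁₀}.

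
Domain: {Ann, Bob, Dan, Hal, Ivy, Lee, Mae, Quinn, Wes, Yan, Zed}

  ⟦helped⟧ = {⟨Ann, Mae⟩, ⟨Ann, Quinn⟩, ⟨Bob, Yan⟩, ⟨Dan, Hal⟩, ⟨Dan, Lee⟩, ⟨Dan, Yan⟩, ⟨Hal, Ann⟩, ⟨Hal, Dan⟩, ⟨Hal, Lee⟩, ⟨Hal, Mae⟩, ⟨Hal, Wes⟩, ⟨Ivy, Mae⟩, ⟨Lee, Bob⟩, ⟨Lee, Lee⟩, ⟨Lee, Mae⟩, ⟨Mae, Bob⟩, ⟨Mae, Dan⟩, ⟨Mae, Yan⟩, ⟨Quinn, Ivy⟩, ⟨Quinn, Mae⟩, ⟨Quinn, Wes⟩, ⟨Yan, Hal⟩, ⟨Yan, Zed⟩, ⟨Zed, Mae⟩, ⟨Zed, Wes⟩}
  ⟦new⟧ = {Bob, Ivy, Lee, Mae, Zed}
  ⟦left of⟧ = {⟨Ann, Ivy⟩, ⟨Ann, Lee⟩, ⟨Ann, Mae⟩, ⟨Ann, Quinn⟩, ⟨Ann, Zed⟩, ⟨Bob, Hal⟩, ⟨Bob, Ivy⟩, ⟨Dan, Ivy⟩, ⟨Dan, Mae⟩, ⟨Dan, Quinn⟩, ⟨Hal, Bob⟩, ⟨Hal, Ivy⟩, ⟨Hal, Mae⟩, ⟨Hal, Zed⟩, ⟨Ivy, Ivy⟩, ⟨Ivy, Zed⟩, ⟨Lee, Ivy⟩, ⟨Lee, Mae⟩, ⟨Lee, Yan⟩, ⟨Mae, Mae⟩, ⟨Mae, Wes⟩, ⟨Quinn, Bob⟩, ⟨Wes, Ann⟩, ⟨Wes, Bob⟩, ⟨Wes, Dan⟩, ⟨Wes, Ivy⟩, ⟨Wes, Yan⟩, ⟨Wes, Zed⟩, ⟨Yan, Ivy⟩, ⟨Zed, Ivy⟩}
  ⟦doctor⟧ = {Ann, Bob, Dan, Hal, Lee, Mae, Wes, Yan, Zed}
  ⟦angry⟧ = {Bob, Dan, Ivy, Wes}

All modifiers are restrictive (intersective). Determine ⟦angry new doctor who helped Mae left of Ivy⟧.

{ }

⟦who helped Mae⟧ = {x : ⟨x, Mae⟩ ∈ ⟦helped⟧} = {Ann, Hal, Ivy, Lee, Quinn, Zed}
⟦left of Ivy⟧ = {x : ⟨x, Ivy⟩ ∈ ⟦left of⟧} = {Ann, Bob, Dan, Hal, Ivy, Lee, Wes, Yan, Zed}
⟦doctor⟧ = {Ann, Bob, Dan, Hal, Lee, Mae, Wes, Yan, Zed}
… ∩ ⟦who helped Mae⟧ = {Ann, Bob, Dan, Hal, Lee, Mae, Wes, Yan, Zed} ∩ {Ann, Hal, Ivy, Lee, Quinn, Zed} = {Ann, Hal, Lee, Zed}
… ∩ ⟦left of Ivy⟧ = {Ann, Hal, Lee, Zed} ∩ {Ann, Bob, Dan, Hal, Ivy, Lee, Wes, Yan, Zed} = {Ann, Hal, Lee, Zed}
… ∩ ⟦angry⟧ = {Ann, Hal, Lee, Zed} ∩ {Bob, Dan, Ivy, Wes} = ∅
… ∩ ⟦new⟧ = ∅ ∩ {Bob, Ivy, Lee, Mae, Zed} = ∅
So ⟦angry new doctor who helped Mae left of Ivy⟧ = { }.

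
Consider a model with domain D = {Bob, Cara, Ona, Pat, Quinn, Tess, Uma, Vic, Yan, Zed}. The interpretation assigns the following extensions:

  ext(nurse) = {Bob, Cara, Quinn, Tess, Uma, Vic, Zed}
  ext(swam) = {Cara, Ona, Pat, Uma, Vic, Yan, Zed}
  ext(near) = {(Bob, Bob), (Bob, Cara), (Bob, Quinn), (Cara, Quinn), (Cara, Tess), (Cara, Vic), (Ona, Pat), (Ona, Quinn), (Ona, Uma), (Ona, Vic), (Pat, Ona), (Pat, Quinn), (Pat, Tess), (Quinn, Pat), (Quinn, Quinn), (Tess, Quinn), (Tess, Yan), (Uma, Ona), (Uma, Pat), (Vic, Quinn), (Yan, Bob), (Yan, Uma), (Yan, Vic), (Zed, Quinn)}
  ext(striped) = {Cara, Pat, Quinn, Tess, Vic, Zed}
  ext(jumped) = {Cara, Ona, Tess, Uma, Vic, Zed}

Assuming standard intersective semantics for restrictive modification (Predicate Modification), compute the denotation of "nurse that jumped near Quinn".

⟦that jumped⟧ = ⟦jumped⟧ = {Cara, Ona, Tess, Uma, Vic, Zed}
⟦near Quinn⟧ = {x : ⟨x, Quinn⟩ ∈ ⟦near⟧} = {Bob, Cara, Ona, Pat, Quinn, Tess, Vic, Zed}
⟦nurse⟧ = {Bob, Cara, Quinn, Tess, Uma, Vic, Zed}
… ∩ ⟦that jumped⟧ = {Bob, Cara, Quinn, Tess, Uma, Vic, Zed} ∩ {Cara, Ona, Tess, Uma, Vic, Zed} = {Cara, Tess, Uma, Vic, Zed}
… ∩ ⟦near Quinn⟧ = {Cara, Tess, Uma, Vic, Zed} ∩ {Bob, Cara, Ona, Pat, Quinn, Tess, Vic, Zed} = {Cara, Tess, Vic, Zed}
So ⟦nurse that jumped near Quinn⟧ = {Cara, Tess, Vic, Zed}.

{Cara, Tess, Vic, Zed}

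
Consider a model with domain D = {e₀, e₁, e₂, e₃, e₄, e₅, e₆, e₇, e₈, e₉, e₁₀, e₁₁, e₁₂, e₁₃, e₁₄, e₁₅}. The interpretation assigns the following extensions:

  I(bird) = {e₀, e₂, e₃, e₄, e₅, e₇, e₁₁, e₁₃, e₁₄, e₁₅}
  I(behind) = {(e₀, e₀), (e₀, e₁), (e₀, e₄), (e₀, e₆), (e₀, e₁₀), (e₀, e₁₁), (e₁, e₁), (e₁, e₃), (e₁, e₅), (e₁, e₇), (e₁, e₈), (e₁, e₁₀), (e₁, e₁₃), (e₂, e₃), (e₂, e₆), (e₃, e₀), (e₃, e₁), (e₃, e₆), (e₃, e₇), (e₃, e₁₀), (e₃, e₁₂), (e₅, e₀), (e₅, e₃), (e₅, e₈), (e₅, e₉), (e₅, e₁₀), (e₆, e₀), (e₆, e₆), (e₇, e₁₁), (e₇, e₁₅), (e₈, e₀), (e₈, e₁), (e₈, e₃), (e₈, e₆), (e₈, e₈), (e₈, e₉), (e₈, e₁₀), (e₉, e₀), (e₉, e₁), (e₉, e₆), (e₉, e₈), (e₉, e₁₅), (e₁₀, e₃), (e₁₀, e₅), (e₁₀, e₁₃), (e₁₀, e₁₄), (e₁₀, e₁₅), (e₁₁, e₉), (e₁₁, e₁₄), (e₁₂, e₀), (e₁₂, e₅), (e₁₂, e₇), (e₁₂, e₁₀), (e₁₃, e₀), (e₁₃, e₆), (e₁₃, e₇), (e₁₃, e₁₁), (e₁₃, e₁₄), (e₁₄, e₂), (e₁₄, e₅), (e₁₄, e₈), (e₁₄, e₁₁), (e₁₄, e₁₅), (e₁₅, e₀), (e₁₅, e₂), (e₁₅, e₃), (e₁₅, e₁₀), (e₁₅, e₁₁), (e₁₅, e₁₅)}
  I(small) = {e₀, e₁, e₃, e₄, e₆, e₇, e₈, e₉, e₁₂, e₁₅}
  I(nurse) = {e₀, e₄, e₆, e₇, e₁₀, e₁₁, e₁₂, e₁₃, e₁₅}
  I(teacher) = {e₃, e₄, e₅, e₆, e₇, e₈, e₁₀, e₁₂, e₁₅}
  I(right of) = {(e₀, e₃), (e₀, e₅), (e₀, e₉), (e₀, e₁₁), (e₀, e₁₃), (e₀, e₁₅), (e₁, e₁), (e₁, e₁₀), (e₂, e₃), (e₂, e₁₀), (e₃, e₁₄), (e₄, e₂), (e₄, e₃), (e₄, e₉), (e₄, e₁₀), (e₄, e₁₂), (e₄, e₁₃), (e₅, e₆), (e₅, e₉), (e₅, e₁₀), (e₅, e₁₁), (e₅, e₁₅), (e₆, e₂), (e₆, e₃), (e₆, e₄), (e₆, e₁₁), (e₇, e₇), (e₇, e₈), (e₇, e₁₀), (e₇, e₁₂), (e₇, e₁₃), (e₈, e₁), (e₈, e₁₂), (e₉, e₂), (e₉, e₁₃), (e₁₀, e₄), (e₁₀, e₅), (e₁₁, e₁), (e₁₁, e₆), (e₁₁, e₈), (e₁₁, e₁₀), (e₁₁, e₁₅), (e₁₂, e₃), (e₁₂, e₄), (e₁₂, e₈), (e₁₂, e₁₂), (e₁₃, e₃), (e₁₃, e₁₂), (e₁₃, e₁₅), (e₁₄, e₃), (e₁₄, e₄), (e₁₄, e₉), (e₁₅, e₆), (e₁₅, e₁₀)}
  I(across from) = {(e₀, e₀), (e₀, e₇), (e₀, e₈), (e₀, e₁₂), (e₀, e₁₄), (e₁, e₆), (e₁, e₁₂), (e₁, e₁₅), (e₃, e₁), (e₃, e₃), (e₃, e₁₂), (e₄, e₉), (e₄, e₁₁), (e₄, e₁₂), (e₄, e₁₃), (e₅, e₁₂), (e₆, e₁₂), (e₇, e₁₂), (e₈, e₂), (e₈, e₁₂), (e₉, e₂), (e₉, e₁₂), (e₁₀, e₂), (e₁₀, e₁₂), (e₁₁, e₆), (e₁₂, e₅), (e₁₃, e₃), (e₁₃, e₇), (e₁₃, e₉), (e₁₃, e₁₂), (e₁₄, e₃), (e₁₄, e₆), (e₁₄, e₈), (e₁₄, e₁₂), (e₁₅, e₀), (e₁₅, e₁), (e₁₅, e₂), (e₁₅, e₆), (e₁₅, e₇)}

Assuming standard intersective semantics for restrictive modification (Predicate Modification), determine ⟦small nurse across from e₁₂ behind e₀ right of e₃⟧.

⟦across from e₁₂⟧ = {x : ⟨x, e₁₂⟩ ∈ ⟦across from⟧} = {e₀, e₁, e₃, e₄, e₅, e₆, e₇, e₈, e₉, e₁₀, e₁₃, e₁₄}
⟦behind e₀⟧ = {x : ⟨x, e₀⟩ ∈ ⟦behind⟧} = {e₀, e₃, e₅, e₆, e₈, e₉, e₁₂, e₁₃, e₁₅}
⟦right of e₃⟧ = {x : ⟨x, e₃⟩ ∈ ⟦right of⟧} = {e₀, e₂, e₄, e₆, e₁₂, e₁₃, e₁₄}
⟦nurse⟧ = {e₀, e₄, e₆, e₇, e₁₀, e₁₁, e₁₂, e₁₃, e₁₅}
… ∩ ⟦across from e₁₂⟧ = {e₀, e₄, e₆, e₇, e₁₀, e₁₁, e₁₂, e₁₃, e₁₅} ∩ {e₀, e₁, e₃, e₄, e₅, e₆, e₇, e₈, e₉, e₁₀, e₁₃, e₁₄} = {e₀, e₄, e₆, e₇, e₁₀, e₁₃}
… ∩ ⟦behind e₀⟧ = {e₀, e₄, e₆, e₇, e₁₀, e₁₃} ∩ {e₀, e₃, e₅, e₆, e₈, e₉, e₁₂, e₁₃, e₁₅} = {e₀, e₆, e₁₃}
… ∩ ⟦right of e₃⟧ = {e₀, e₆, e₁₃} ∩ {e₀, e₂, e₄, e₆, e₁₂, e₁₃, e₁₄} = {e₀, e₆, e₁₃}
… ∩ ⟦small⟧ = {e₀, e₆, e₁₃} ∩ {e₀, e₁, e₃, e₄, e₆, e₇, e₈, e₉, e₁₂, e₁₅} = {e₀, e₆}
So ⟦small nurse across from e₁₂ behind e₀ right of e₃⟧ = {e₀, e₆}.

{e₀, e₆}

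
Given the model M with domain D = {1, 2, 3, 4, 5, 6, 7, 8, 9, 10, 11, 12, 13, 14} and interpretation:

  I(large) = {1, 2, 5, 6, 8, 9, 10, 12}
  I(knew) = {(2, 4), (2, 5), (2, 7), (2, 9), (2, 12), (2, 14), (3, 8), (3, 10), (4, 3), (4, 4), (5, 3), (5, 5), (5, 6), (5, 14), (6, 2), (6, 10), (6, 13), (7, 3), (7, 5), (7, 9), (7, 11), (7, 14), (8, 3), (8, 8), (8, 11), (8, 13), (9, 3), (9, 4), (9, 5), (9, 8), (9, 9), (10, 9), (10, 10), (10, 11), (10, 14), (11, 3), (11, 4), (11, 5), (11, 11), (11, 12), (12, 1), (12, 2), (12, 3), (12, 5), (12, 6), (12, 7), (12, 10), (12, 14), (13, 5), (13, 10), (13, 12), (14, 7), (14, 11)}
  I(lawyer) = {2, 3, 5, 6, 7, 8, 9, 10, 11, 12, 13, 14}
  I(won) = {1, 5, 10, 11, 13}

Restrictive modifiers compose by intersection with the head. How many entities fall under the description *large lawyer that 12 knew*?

⟦that 12 knew⟧ = {x : ⟨12, x⟩ ∈ ⟦knew⟧} = {1, 2, 3, 5, 6, 7, 10, 14}
⟦lawyer⟧ = {2, 3, 5, 6, 7, 8, 9, 10, 11, 12, 13, 14}
… ∩ ⟦that 12 knew⟧ = {2, 3, 5, 6, 7, 8, 9, 10, 11, 12, 13, 14} ∩ {1, 2, 3, 5, 6, 7, 10, 14} = {2, 3, 5, 6, 7, 10, 14}
… ∩ ⟦large⟧ = {2, 3, 5, 6, 7, 10, 14} ∩ {1, 2, 5, 6, 8, 9, 10, 12} = {2, 5, 6, 10}
⟦large lawyer that 12 knew⟧ = {2, 5, 6, 10}, so the cardinality is 4.

4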